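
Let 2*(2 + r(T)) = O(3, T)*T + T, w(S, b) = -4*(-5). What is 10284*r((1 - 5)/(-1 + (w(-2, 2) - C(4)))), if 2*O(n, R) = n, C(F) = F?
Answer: -23996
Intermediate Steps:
O(n, R) = n/2
w(S, b) = 20
r(T) = -2 + 5*T/4 (r(T) = -2 + (((½)*3)*T + T)/2 = -2 + (3*T/2 + T)/2 = -2 + (5*T/2)/2 = -2 + 5*T/4)
10284*r((1 - 5)/(-1 + (w(-2, 2) - C(4)))) = 10284*(-2 + 5*((1 - 5)/(-1 + (20 - 1*4)))/4) = 10284*(-2 + 5*(-4/(-1 + (20 - 4)))/4) = 10284*(-2 + 5*(-4/(-1 + 16))/4) = 10284*(-2 + 5*(-4/15)/4) = 10284*(-2 + 5*(-4*1/15)/4) = 10284*(-2 + (5/4)*(-4/15)) = 10284*(-2 - ⅓) = 10284*(-7/3) = -23996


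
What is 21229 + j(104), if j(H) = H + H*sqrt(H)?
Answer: 21333 + 208*sqrt(26) ≈ 22394.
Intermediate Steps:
j(H) = H + H**(3/2)
21229 + j(104) = 21229 + (104 + 104**(3/2)) = 21229 + (104 + 208*sqrt(26)) = 21333 + 208*sqrt(26)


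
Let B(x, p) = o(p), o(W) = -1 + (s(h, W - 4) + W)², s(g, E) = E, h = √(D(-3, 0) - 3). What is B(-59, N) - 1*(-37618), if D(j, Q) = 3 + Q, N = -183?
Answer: 174517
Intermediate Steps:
h = 0 (h = √((3 + 0) - 3) = √(3 - 3) = √0 = 0)
o(W) = -1 + (-4 + 2*W)² (o(W) = -1 + ((W - 4) + W)² = -1 + ((-4 + W) + W)² = -1 + (-4 + 2*W)²)
B(x, p) = -1 + 4*(-2 + p)²
B(-59, N) - 1*(-37618) = (-1 + 4*(-2 - 183)²) - 1*(-37618) = (-1 + 4*(-185)²) + 37618 = (-1 + 4*34225) + 37618 = (-1 + 136900) + 37618 = 136899 + 37618 = 174517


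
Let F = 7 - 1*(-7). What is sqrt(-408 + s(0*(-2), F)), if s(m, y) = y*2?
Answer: 2*I*sqrt(95) ≈ 19.494*I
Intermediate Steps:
F = 14 (F = 7 + 7 = 14)
s(m, y) = 2*y
sqrt(-408 + s(0*(-2), F)) = sqrt(-408 + 2*14) = sqrt(-408 + 28) = sqrt(-380) = 2*I*sqrt(95)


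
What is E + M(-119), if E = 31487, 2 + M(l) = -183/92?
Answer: 2896437/92 ≈ 31483.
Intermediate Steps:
M(l) = -367/92 (M(l) = -2 - 183/92 = -367/92)
E + M(-119) = 31487 - 367/92 = 2896437/92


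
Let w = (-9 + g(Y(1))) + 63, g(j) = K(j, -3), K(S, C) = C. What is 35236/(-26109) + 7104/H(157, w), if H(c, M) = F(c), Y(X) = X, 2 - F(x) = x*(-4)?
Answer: 9071092/913815 ≈ 9.9266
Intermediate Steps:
F(x) = 2 + 4*x (F(x) = 2 - x*(-4) = 2 - (-4)*x = 2 + 4*x)
g(j) = -3
w = 51 (w = (-9 - 3) + 63 = -12 + 63 = 51)
H(c, M) = 2 + 4*c
35236/(-26109) + 7104/H(157, w) = 35236/(-26109) + 7104/(2 + 4*157) = 35236*(-1/26109) + 7104/(2 + 628) = -35236/26109 + 7104/630 = -35236/26109 + 7104*(1/630) = -35236/26109 + 1184/105 = 9071092/913815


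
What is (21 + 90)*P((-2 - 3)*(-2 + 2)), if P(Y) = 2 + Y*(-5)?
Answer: 222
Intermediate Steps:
P(Y) = 2 - 5*Y
(21 + 90)*P((-2 - 3)*(-2 + 2)) = (21 + 90)*(2 - 5*(-2 - 3)*(-2 + 2)) = 111*(2 - (-25)*0) = 111*(2 - 5*0) = 111*(2 + 0) = 111*2 = 222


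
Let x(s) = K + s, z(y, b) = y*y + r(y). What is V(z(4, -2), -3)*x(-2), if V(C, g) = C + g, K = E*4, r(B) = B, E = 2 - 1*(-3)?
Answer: 306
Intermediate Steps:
E = 5 (E = 2 + 3 = 5)
K = 20 (K = 5*4 = 20)
z(y, b) = y + y² (z(y, b) = y*y + y = y² + y = y + y²)
x(s) = 20 + s
V(z(4, -2), -3)*x(-2) = (4*(1 + 4) - 3)*(20 - 2) = (4*5 - 3)*18 = (20 - 3)*18 = 17*18 = 306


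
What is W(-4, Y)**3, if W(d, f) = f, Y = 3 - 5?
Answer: -8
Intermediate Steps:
Y = -2
W(-4, Y)**3 = (-2)**3 = -8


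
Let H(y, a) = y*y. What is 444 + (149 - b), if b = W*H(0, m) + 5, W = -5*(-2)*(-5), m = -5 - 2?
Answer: 588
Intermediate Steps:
m = -7
H(y, a) = y²
W = -50 (W = 10*(-5) = -50)
b = 5 (b = -50*0² + 5 = -50*0 + 5 = 0 + 5 = 5)
444 + (149 - b) = 444 + (149 - 1*5) = 444 + (149 - 5) = 444 + 144 = 588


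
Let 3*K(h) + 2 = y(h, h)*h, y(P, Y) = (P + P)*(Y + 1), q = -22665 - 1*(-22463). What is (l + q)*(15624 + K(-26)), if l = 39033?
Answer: 507521170/3 ≈ 1.6917e+8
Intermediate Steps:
q = -202 (q = -22665 + 22463 = -202)
y(P, Y) = 2*P*(1 + Y) (y(P, Y) = (2*P)*(1 + Y) = 2*P*(1 + Y))
K(h) = -⅔ + 2*h²*(1 + h)/3 (K(h) = -⅔ + ((2*h*(1 + h))*h)/3 = -⅔ + (2*h²*(1 + h))/3 = -⅔ + 2*h²*(1 + h)/3)
(l + q)*(15624 + K(-26)) = (39033 - 202)*(15624 + (-⅔ + (⅔)*(-26)²*(1 - 26))) = 38831*(15624 + (-⅔ + (⅔)*676*(-25))) = 38831*(15624 + (-⅔ - 33800/3)) = 38831*(15624 - 33802/3) = 38831*(13070/3) = 507521170/3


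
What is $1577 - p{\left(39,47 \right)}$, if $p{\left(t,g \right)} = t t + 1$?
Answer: $55$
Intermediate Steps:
$p{\left(t,g \right)} = 1 + t^{2}$ ($p{\left(t,g \right)} = t^{2} + 1 = 1 + t^{2}$)
$1577 - p{\left(39,47 \right)} = 1577 - \left(1 + 39^{2}\right) = 1577 - \left(1 + 1521\right) = 1577 - 1522 = 55$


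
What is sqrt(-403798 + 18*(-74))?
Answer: I*sqrt(405130) ≈ 636.5*I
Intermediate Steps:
sqrt(-403798 + 18*(-74)) = sqrt(-403798 - 1332) = sqrt(-405130) = I*sqrt(405130)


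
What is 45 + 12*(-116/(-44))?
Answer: 843/11 ≈ 76.636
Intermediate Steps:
45 + 12*(-116/(-44)) = 45 + 12*(-116*(-1/44)) = 45 + 12*(29/11) = 45 + 348/11 = 843/11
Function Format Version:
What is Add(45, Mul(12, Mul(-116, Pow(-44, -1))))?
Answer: Rational(843, 11) ≈ 76.636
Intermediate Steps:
Add(45, Mul(12, Mul(-116, Pow(-44, -1)))) = Add(45, Mul(12, Mul(-116, Rational(-1, 44)))) = Add(45, Mul(12, Rational(29, 11))) = Add(45, Rational(348, 11)) = Rational(843, 11)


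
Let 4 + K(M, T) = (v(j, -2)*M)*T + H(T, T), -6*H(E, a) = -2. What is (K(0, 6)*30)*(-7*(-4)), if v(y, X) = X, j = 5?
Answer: -3080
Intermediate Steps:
H(E, a) = ⅓ (H(E, a) = -⅙*(-2) = ⅓)
K(M, T) = -11/3 - 2*M*T (K(M, T) = -4 + ((-2*M)*T + ⅓) = -4 + (-2*M*T + ⅓) = -4 + (⅓ - 2*M*T) = -11/3 - 2*M*T)
(K(0, 6)*30)*(-7*(-4)) = ((-11/3 - 2*0*6)*30)*(-7*(-4)) = ((-11/3 + 0)*30)*28 = -11/3*30*28 = -110*28 = -3080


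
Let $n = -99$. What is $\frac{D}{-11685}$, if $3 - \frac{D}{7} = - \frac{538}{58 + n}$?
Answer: $\frac{581}{95817} \approx 0.0060636$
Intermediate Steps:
$D = - \frac{2905}{41}$ ($D = 21 - 7 \left(- \frac{538}{58 - 99}\right) = 21 - 7 \left(- \frac{538}{-41}\right) = 21 - 7 \left(\left(-538\right) \left(- \frac{1}{41}\right)\right) = 21 - \frac{3766}{41} = - \frac{2905}{41} \approx -70.854$)
$\frac{D}{-11685} = - \frac{2905}{41 \left(-11685\right)} = \left(- \frac{2905}{41}\right) \left(- \frac{1}{11685}\right) = \frac{581}{95817}$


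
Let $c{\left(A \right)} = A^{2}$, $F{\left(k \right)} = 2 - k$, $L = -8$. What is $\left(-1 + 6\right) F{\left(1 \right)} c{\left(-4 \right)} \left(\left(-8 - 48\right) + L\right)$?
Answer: $-5120$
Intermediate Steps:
$\left(-1 + 6\right) F{\left(1 \right)} c{\left(-4 \right)} \left(\left(-8 - 48\right) + L\right) = \left(-1 + 6\right) \left(2 - 1\right) \left(-4\right)^{2} \left(\left(-8 - 48\right) - 8\right) = 5 \left(2 - 1\right) 16 \left(-56 - 8\right) = 5 \cdot 1 \cdot 16 \left(-64\right) = 5 \cdot 16 \left(-64\right) = 80 \left(-64\right) = -5120$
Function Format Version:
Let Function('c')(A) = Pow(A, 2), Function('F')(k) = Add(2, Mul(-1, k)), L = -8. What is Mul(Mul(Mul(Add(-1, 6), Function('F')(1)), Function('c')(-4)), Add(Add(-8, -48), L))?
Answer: -5120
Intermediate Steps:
Mul(Mul(Mul(Add(-1, 6), Function('F')(1)), Function('c')(-4)), Add(Add(-8, -48), L)) = Mul(Mul(Mul(Add(-1, 6), Add(2, Mul(-1, 1))), Pow(-4, 2)), Add(Add(-8, -48), -8)) = Mul(Mul(Mul(5, Add(2, -1)), 16), Add(-56, -8)) = Mul(Mul(Mul(5, 1), 16), -64) = Mul(Mul(5, 16), -64) = Mul(80, -64) = -5120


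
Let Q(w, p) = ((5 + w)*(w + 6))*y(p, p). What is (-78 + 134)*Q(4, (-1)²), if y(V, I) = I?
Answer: 5040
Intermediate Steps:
Q(w, p) = p*(5 + w)*(6 + w) (Q(w, p) = ((5 + w)*(w + 6))*p = ((5 + w)*(6 + w))*p = p*(5 + w)*(6 + w))
(-78 + 134)*Q(4, (-1)²) = (-78 + 134)*((-1)²*(30 + 4² + 11*4)) = 56*(1*(30 + 16 + 44)) = 56*(1*90) = 56*90 = 5040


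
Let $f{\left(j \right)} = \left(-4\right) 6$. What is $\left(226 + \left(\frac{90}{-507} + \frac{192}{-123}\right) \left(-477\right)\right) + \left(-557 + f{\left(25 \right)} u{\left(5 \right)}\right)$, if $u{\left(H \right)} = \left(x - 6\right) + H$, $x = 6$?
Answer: $\frac{2620963}{6929} \approx 378.26$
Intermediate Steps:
$f{\left(j \right)} = -24$
$u{\left(H \right)} = H$ ($u{\left(H \right)} = \left(6 - 6\right) + H = 0 + H = H$)
$\left(226 + \left(\frac{90}{-507} + \frac{192}{-123}\right) \left(-477\right)\right) + \left(-557 + f{\left(25 \right)} u{\left(5 \right)}\right) = \left(226 + \left(\frac{90}{-507} + \frac{192}{-123}\right) \left(-477\right)\right) - 677 = \left(226 + \left(90 \left(- \frac{1}{507}\right) + 192 \left(- \frac{1}{123}\right)\right) \left(-477\right)\right) - 677 = \left(226 + \left(- \frac{30}{169} - \frac{64}{41}\right) \left(-477\right)\right) - 677 = \left(226 - - \frac{5745942}{6929}\right) - 677 = \left(226 + \frac{5745942}{6929}\right) - 677 = \frac{7311896}{6929} - 677 = \frac{2620963}{6929}$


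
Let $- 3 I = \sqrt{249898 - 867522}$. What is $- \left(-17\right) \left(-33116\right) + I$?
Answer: $-562972 - \frac{2 i \sqrt{154406}}{3} \approx -5.6297 \cdot 10^{5} - 261.96 i$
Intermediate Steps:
$I = - \frac{2 i \sqrt{154406}}{3}$ ($I = - \frac{\sqrt{249898 - 867522}}{3} = - \frac{\sqrt{-617624}}{3} = - \frac{2 i \sqrt{154406}}{3} \approx - 261.96 i$)
$- \left(-17\right) \left(-33116\right) + I = - \left(-17\right) \left(-33116\right) - \frac{2 i \sqrt{154406}}{3} = \left(-1\right) 562972 - \frac{2 i \sqrt{154406}}{3} = -562972 - \frac{2 i \sqrt{154406}}{3}$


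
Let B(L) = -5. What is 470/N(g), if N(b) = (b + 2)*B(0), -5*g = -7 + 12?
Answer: -94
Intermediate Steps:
g = -1 (g = -(-7 + 12)/5 = -1/5*5 = -1)
N(b) = -10 - 5*b (N(b) = (b + 2)*(-5) = (2 + b)*(-5) = -10 - 5*b)
470/N(g) = 470/(-10 - 5*(-1)) = 470/(-10 + 5) = 470/(-5) = 470*(-1/5) = -94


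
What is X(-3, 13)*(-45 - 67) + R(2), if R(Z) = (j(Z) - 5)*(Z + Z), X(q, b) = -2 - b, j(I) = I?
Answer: 1668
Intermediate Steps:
R(Z) = 2*Z*(-5 + Z) (R(Z) = (Z - 5)*(Z + Z) = (-5 + Z)*(2*Z) = 2*Z*(-5 + Z))
X(-3, 13)*(-45 - 67) + R(2) = (-2 - 1*13)*(-45 - 67) + 2*2*(-5 + 2) = (-2 - 13)*(-112) + 2*2*(-3) = -15*(-112) - 12 = 1680 - 12 = 1668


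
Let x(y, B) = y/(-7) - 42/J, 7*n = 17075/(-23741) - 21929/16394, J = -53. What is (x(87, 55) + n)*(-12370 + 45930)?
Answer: -28906036799104300/72198446467 ≈ -4.0037e+5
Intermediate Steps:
n = -800543939/2724469678 (n = (17075/(-23741) - 21929/16394)/7 = (17075*(-1/23741) - 21929*1/16394)/7 = (-17075/23741 - 21929/16394)/7 = (⅐)*(-800543939/389209954) = -800543939/2724469678 ≈ -0.29383)
x(y, B) = 42/53 - y/7 (x(y, B) = y/(-7) - 42/(-53) = y*(-⅐) - 42*(-1/53) = -y/7 + 42/53 = 42/53 - y/7)
(x(87, 55) + n)*(-12370 + 45930) = ((42/53 - ⅐*87) - 800543939/2724469678)*(-12370 + 45930) = ((42/53 - 87/7) - 800543939/2724469678)*33560 = (-4317/371 - 800543939/2724469678)*33560 = -1722648200185/144396892934*33560 = -28906036799104300/72198446467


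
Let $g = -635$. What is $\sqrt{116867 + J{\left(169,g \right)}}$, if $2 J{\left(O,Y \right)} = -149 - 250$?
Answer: $\frac{\sqrt{466670}}{2} \approx 341.57$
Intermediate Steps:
$J{\left(O,Y \right)} = - \frac{399}{2}$ ($J{\left(O,Y \right)} = \frac{-149 - 250}{2} = \frac{1}{2} \left(-399\right) = - \frac{399}{2}$)
$\sqrt{116867 + J{\left(169,g \right)}} = \sqrt{116867 - \frac{399}{2}} = \sqrt{\frac{233335}{2}} = \frac{\sqrt{466670}}{2}$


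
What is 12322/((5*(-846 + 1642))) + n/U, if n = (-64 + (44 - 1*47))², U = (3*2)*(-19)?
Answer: -2057689/56715 ≈ -36.281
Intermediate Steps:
U = -114 (U = 6*(-19) = -114)
n = 4489 (n = (-64 + (44 - 47))² = (-64 - 3)² = (-67)² = 4489)
12322/((5*(-846 + 1642))) + n/U = 12322/((5*(-846 + 1642))) + 4489/(-114) = 12322/((5*796)) + 4489*(-1/114) = 12322/3980 - 4489/114 = 12322*(1/3980) - 4489/114 = 6161/1990 - 4489/114 = -2057689/56715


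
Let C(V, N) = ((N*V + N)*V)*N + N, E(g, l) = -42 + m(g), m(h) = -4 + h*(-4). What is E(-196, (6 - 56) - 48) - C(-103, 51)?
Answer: -27325419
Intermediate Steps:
m(h) = -4 - 4*h
E(g, l) = -46 - 4*g (E(g, l) = -42 + (-4 - 4*g) = -46 - 4*g)
C(V, N) = N + N*V*(N + N*V) (C(V, N) = ((N + N*V)*V)*N + N = (V*(N + N*V))*N + N = N*V*(N + N*V) + N = N + N*V*(N + N*V))
E(-196, (6 - 56) - 48) - C(-103, 51) = (-46 - 4*(-196)) - 51*(1 + 51*(-103) + 51*(-103)²) = (-46 + 784) - 51*(1 - 5253 + 51*10609) = 738 - 51*(1 - 5253 + 541059) = 738 - 51*535807 = 738 - 1*27326157 = 738 - 27326157 = -27325419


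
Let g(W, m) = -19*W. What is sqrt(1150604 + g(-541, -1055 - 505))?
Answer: 3*sqrt(128987) ≈ 1077.4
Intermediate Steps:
sqrt(1150604 + g(-541, -1055 - 505)) = sqrt(1150604 - 19*(-541)) = sqrt(1150604 + 10279) = sqrt(1160883) = 3*sqrt(128987)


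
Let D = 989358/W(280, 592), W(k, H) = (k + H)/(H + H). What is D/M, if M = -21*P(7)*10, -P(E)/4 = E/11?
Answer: 67111451/26705 ≈ 2513.1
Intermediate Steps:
W(k, H) = (H + k)/(2*H) (W(k, H) = (H + k)/((2*H)) = (H + k)*(1/(2*H)) = (H + k)/(2*H))
P(E) = -4*E/11
D = 146424984/109 (D = 989358/(((½)*(592 + 280)/592)) = 989358/(((½)*(1/592)*872)) = 989358/(109/148) = 989358*(148/109) = 146424984/109 ≈ 1.3433e+6)
M = 5880/11 (M = -(-84)*7/11*10 = -21*(-28/11)*10 = (588/11)*10 = 5880/11 ≈ 534.54)
D/M = 146424984/(109*(5880/11)) = (146424984/109)*(11/5880) = 67111451/26705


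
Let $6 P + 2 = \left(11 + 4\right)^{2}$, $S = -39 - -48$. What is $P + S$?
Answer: $\frac{277}{6} \approx 46.167$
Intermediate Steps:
$S = 9$ ($S = -39 + 48 = 9$)
$P = \frac{223}{6}$ ($P = - \frac{1}{3} + \frac{\left(11 + 4\right)^{2}}{6} = - \frac{1}{3} + \frac{15^{2}}{6} = - \frac{1}{3} + \frac{1}{6} \cdot 225 = - \frac{1}{3} + \frac{75}{2} = \frac{223}{6} \approx 37.167$)
$P + S = \frac{223}{6} + 9 = \frac{277}{6}$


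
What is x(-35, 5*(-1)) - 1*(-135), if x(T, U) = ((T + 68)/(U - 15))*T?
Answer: 771/4 ≈ 192.75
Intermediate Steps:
x(T, U) = T*(68 + T)/(-15 + U) (x(T, U) = ((68 + T)/(-15 + U))*T = T*(68 + T)/(-15 + U))
x(-35, 5*(-1)) - 1*(-135) = -35*(68 - 35)/(-15 + 5*(-1)) - 1*(-135) = -35*33/(-15 - 5) + 135 = -35*33/(-20) + 135 = -35*(-1/20)*33 + 135 = 231/4 + 135 = 771/4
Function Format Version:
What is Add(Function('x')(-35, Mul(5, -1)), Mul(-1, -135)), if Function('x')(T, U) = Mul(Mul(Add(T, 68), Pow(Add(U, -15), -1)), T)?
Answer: Rational(771, 4) ≈ 192.75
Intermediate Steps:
Function('x')(T, U) = Mul(T, Pow(Add(-15, U), -1), Add(68, T)) (Function('x')(T, U) = Mul(Mul(Add(68, T), Pow(Add(-15, U), -1)), T) = Mul(Mul(Pow(Add(-15, U), -1), Add(68, T)), T) = Mul(T, Pow(Add(-15, U), -1), Add(68, T)))
Add(Function('x')(-35, Mul(5, -1)), Mul(-1, -135)) = Add(Mul(-35, Pow(Add(-15, Mul(5, -1)), -1), Add(68, -35)), Mul(-1, -135)) = Add(Mul(-35, Pow(Add(-15, -5), -1), 33), 135) = Add(Mul(-35, Pow(-20, -1), 33), 135) = Add(Mul(-35, Rational(-1, 20), 33), 135) = Add(Rational(231, 4), 135) = Rational(771, 4)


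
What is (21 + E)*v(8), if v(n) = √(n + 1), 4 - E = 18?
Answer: 21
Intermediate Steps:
E = -14 (E = 4 - 1*18 = 4 - 18 = -14)
v(n) = √(1 + n)
(21 + E)*v(8) = (21 - 14)*√(1 + 8) = 7*√9 = 7*3 = 21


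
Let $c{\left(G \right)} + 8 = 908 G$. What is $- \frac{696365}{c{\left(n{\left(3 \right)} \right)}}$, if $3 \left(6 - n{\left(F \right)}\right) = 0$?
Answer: $- \frac{139273}{1088} \approx -128.01$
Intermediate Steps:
$n{\left(F \right)} = 6$ ($n{\left(F \right)} = 6 - 0 = 6 + 0 = 6$)
$c{\left(G \right)} = -8 + 908 G$
$- \frac{696365}{c{\left(n{\left(3 \right)} \right)}} = - \frac{696365}{-8 + 908 \cdot 6} = - \frac{696365}{-8 + 5448} = - \frac{696365}{5440} = \left(-696365\right) \frac{1}{5440} = - \frac{139273}{1088}$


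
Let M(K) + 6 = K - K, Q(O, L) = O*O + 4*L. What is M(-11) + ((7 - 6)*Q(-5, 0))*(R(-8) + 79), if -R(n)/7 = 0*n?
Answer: 1969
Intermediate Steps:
R(n) = 0 (R(n) = -0*n = -7*0 = 0)
Q(O, L) = O**2 + 4*L
M(K) = -6 (M(K) = -6 + (K - K) = -6 + 0 = -6)
M(-11) + ((7 - 6)*Q(-5, 0))*(R(-8) + 79) = -6 + ((7 - 6)*((-5)**2 + 4*0))*(0 + 79) = -6 + (1*(25 + 0))*79 = -6 + (1*25)*79 = -6 + 25*79 = -6 + 1975 = 1969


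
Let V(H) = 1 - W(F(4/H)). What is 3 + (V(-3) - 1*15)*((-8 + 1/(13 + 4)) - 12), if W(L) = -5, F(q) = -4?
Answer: 3102/17 ≈ 182.47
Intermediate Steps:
V(H) = 6 (V(H) = 1 - 1*(-5) = 1 + 5 = 6)
3 + (V(-3) - 1*15)*((-8 + 1/(13 + 4)) - 12) = 3 + (6 - 1*15)*((-8 + 1/(13 + 4)) - 12) = 3 + (6 - 15)*((-8 + 1/17) - 12) = 3 - 9*((-8 + 1/17) - 12) = 3 - 9*(-135/17 - 12) = 3 - 9*(-339/17) = 3 + 3051/17 = 3102/17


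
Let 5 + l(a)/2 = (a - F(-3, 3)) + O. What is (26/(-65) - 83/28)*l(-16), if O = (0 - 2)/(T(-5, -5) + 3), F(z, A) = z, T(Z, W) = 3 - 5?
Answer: 942/7 ≈ 134.57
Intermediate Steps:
T(Z, W) = -2
O = -2 (O = (0 - 2)/(-2 + 3) = -2/1 = -2*1 = -2)
l(a) = -8 + 2*a (l(a) = -10 + 2*((a - 1*(-3)) - 2) = -10 + 2*((a + 3) - 2) = -10 + 2*((3 + a) - 2) = -10 + 2*(1 + a) = -10 + (2 + 2*a) = -8 + 2*a)
(26/(-65) - 83/28)*l(-16) = (26/(-65) - 83/28)*(-8 + 2*(-16)) = (26*(-1/65) - 83*1/28)*(-8 - 32) = (-⅖ - 83/28)*(-40) = -471/140*(-40) = 942/7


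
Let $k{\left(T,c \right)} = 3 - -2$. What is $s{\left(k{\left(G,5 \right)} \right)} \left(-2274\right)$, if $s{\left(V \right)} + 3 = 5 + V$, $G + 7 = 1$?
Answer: $-15918$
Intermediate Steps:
$G = -6$ ($G = -7 + 1 = -6$)
$k{\left(T,c \right)} = 5$ ($k{\left(T,c \right)} = 3 + 2 = 5$)
$s{\left(V \right)} = 2 + V$ ($s{\left(V \right)} = -3 + \left(5 + V\right) = 2 + V$)
$s{\left(k{\left(G,5 \right)} \right)} \left(-2274\right) = \left(2 + 5\right) \left(-2274\right) = 7 \left(-2274\right) = -15918$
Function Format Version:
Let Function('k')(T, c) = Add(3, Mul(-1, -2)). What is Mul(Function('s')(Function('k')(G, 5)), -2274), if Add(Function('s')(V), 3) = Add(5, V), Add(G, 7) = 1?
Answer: -15918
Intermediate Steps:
G = -6 (G = Add(-7, 1) = -6)
Function('k')(T, c) = 5 (Function('k')(T, c) = Add(3, 2) = 5)
Function('s')(V) = Add(2, V) (Function('s')(V) = Add(-3, Add(5, V)) = Add(2, V))
Mul(Function('s')(Function('k')(G, 5)), -2274) = Mul(Add(2, 5), -2274) = Mul(7, -2274) = -15918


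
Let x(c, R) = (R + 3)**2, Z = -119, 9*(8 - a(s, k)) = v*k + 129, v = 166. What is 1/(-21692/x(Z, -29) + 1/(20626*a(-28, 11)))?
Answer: -6563750102/210622586155 ≈ -0.031164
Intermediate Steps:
a(s, k) = -19/3 - 166*k/9 (a(s, k) = 8 - (166*k + 129)/9 = 8 - (129 + 166*k)/9 = 8 + (-43/3 - 166*k/9) = -19/3 - 166*k/9)
x(c, R) = (3 + R)**2
1/(-21692/x(Z, -29) + 1/(20626*a(-28, 11))) = 1/(-21692/(3 - 29)**2 + 1/(20626*(-19/3 - 166/9*11))) = 1/(-21692/((-26)**2) + 1/(20626*(-19/3 - 1826/9))) = 1/(-21692/676 + 1/(20626*(-1883/9))) = 1/(-21692*1/676 + (1/20626)*(-9/1883)) = 1/(-5423/169 - 9/38838758) = 1/(-210622586155/6563750102) = -6563750102/210622586155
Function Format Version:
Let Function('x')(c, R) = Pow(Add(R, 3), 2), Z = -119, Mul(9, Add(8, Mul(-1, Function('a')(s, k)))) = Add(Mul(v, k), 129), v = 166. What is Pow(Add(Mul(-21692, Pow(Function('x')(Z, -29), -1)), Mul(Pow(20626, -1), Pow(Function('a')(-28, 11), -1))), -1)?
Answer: Rational(-6563750102, 210622586155) ≈ -0.031164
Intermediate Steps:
Function('a')(s, k) = Add(Rational(-19, 3), Mul(Rational(-166, 9), k)) (Function('a')(s, k) = Add(8, Mul(Rational(-1, 9), Add(Mul(166, k), 129))) = Add(8, Mul(Rational(-1, 9), Add(129, Mul(166, k)))) = Add(8, Add(Rational(-43, 3), Mul(Rational(-166, 9), k))) = Add(Rational(-19, 3), Mul(Rational(-166, 9), k)))
Function('x')(c, R) = Pow(Add(3, R), 2)
Pow(Add(Mul(-21692, Pow(Function('x')(Z, -29), -1)), Mul(Pow(20626, -1), Pow(Function('a')(-28, 11), -1))), -1) = Pow(Add(Mul(-21692, Pow(Pow(Add(3, -29), 2), -1)), Mul(Pow(20626, -1), Pow(Add(Rational(-19, 3), Mul(Rational(-166, 9), 11)), -1))), -1) = Pow(Add(Mul(-21692, Pow(Pow(-26, 2), -1)), Mul(Rational(1, 20626), Pow(Add(Rational(-19, 3), Rational(-1826, 9)), -1))), -1) = Pow(Add(Mul(-21692, Pow(676, -1)), Mul(Rational(1, 20626), Pow(Rational(-1883, 9), -1))), -1) = Pow(Add(Mul(-21692, Rational(1, 676)), Mul(Rational(1, 20626), Rational(-9, 1883))), -1) = Pow(Add(Rational(-5423, 169), Rational(-9, 38838758)), -1) = Pow(Rational(-210622586155, 6563750102), -1) = Rational(-6563750102, 210622586155)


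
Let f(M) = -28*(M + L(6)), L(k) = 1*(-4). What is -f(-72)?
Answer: -2128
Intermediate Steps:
L(k) = -4
f(M) = 112 - 28*M (f(M) = -28*(M - 4) = -28*(-4 + M) = 112 - 28*M)
-f(-72) = -(112 - 28*(-72)) = -(112 + 2016) = -1*2128 = -2128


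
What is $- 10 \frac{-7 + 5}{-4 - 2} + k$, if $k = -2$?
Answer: $- \frac{16}{3} \approx -5.3333$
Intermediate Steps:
$- 10 \frac{-7 + 5}{-4 - 2} + k = - 10 \frac{-7 + 5}{-4 - 2} - 2 = - 10 \left(- \frac{2}{-6}\right) - 2 = - 10 \left(\left(-2\right) \left(- \frac{1}{6}\right)\right) - 2 = \left(-10\right) \frac{1}{3} - 2 = - \frac{10}{3} - 2 = - \frac{16}{3}$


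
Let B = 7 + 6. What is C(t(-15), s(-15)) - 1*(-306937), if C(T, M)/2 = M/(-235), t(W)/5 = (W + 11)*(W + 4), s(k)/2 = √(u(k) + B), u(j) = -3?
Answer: 306937 - 4*√10/235 ≈ 3.0694e+5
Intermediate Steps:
B = 13
s(k) = 2*√10 (s(k) = 2*√(-3 + 13) = 2*√10)
t(W) = 5*(4 + W)*(11 + W) (t(W) = 5*((W + 11)*(W + 4)) = 5*((11 + W)*(4 + W)) = 5*((4 + W)*(11 + W)) = 5*(4 + W)*(11 + W))
C(T, M) = -2*M/235 (C(T, M) = 2*(M/(-235)) = 2*(M*(-1/235)) = 2*(-M/235) = -2*M/235)
C(t(-15), s(-15)) - 1*(-306937) = -4*√10/235 - 1*(-306937) = -4*√10/235 + 306937 = 306937 - 4*√10/235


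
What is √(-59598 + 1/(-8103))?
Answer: I*√3913121787285/8103 ≈ 244.13*I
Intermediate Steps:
√(-59598 + 1/(-8103)) = √(-59598 - 1/8103) = √(-482922595/8103) = I*√3913121787285/8103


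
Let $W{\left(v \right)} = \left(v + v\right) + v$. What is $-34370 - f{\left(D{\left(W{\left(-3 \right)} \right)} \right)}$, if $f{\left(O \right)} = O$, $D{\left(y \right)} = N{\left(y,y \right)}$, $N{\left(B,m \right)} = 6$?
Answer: $-34376$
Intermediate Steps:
$W{\left(v \right)} = 3 v$ ($W{\left(v \right)} = 2 v + v = 3 v$)
$D{\left(y \right)} = 6$
$-34370 - f{\left(D{\left(W{\left(-3 \right)} \right)} \right)} = -34370 - 6 = -34376$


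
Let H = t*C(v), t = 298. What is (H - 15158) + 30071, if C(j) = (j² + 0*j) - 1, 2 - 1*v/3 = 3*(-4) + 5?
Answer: 231857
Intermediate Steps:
v = 27 (v = 6 - 3*(3*(-4) + 5) = 6 - 3*(-12 + 5) = 6 - 3*(-7) = 6 + 21 = 27)
C(j) = -1 + j² (C(j) = (j² + 0) - 1 = j² - 1 = -1 + j²)
H = 216944 (H = 298*(-1 + 27²) = 298*(-1 + 729) = 298*728 = 216944)
(H - 15158) + 30071 = (216944 - 15158) + 30071 = 201786 + 30071 = 231857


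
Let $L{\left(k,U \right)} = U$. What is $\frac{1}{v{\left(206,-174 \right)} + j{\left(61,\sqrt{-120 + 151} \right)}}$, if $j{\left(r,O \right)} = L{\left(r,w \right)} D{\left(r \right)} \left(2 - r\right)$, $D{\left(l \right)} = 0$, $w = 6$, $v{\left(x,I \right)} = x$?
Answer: $\frac{1}{206} \approx 0.0048544$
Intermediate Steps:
$j{\left(r,O \right)} = 0$ ($j{\left(r,O \right)} = 6 \cdot 0 \left(2 - r\right) = 0 \left(2 - r\right) = 0$)
$\frac{1}{v{\left(206,-174 \right)} + j{\left(61,\sqrt{-120 + 151} \right)}} = \frac{1}{206 + 0} = \frac{1}{206}$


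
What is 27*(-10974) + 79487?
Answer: -216811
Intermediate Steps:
27*(-10974) + 79487 = -296298 + 79487 = -216811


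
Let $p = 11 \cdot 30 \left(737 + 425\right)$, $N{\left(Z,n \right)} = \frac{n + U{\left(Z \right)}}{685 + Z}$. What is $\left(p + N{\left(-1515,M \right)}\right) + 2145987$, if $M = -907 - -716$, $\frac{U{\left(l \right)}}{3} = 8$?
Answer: $\frac{2099441177}{830} \approx 2.5294 \cdot 10^{6}$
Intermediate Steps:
$U{\left(l \right)} = 24$ ($U{\left(l \right)} = 3 \cdot 8 = 24$)
$M = -191$ ($M = -907 + 716 = -191$)
$N{\left(Z,n \right)} = \frac{24 + n}{685 + Z}$ ($N{\left(Z,n \right)} = \frac{n + 24}{685 + Z} = \frac{24 + n}{685 + Z}$)
$p = 383460$ ($p = 330 \cdot 1162 = 383460$)
$\left(p + N{\left(-1515,M \right)}\right) + 2145987 = \left(383460 + \frac{24 - 191}{685 - 1515}\right) + 2145987 = \left(383460 + \frac{1}{-830} \left(-167\right)\right) + 2145987 = \left(383460 - - \frac{167}{830}\right) + 2145987 = \left(383460 + \frac{167}{830}\right) + 2145987 = \frac{318271967}{830} + 2145987 = \frac{2099441177}{830}$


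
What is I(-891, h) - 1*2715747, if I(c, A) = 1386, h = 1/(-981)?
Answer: -2714361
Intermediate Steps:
h = -1/981 ≈ -0.0010194
I(-891, h) - 1*2715747 = 1386 - 1*2715747 = 1386 - 2715747 = -2714361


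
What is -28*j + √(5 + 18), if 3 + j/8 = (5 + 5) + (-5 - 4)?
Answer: 448 + √23 ≈ 452.80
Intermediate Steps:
j = -16 (j = -24 + 8*((5 + 5) + (-5 - 4)) = -24 + 8*(10 - 9) = -24 + 8*1 = -24 + 8 = -16)
-28*j + √(5 + 18) = -28*(-16) + √(5 + 18) = 448 + √23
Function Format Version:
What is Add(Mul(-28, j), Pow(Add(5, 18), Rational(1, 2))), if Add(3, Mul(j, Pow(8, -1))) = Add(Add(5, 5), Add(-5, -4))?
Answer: Add(448, Pow(23, Rational(1, 2))) ≈ 452.80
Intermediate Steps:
j = -16 (j = Add(-24, Mul(8, Add(Add(5, 5), Add(-5, -4)))) = Add(-24, Mul(8, Add(10, -9))) = Add(-24, Mul(8, 1)) = Add(-24, 8) = -16)
Add(Mul(-28, j), Pow(Add(5, 18), Rational(1, 2))) = Add(Mul(-28, -16), Pow(Add(5, 18), Rational(1, 2))) = Add(448, Pow(23, Rational(1, 2)))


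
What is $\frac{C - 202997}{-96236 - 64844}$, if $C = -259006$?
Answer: $\frac{462003}{161080} \approx 2.8682$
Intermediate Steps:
$\frac{C - 202997}{-96236 - 64844} = \frac{-259006 - 202997}{-96236 - 64844} = - \frac{462003}{-161080} = \left(-462003\right) \left(- \frac{1}{161080}\right) = \frac{462003}{161080}$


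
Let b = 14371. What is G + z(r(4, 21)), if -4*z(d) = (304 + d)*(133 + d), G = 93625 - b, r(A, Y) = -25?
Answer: 71721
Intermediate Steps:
G = 79254 (G = 93625 - 1*14371 = 93625 - 14371 = 79254)
z(d) = -(133 + d)*(304 + d)/4 (z(d) = -(304 + d)*(133 + d)/4 = -(133 + d)*(304 + d)/4)
G + z(r(4, 21)) = 79254 + (-10108 - 437/4*(-25) - ¼*(-25)²) = 79254 + (-10108 + 10925/4 - ¼*625) = 79254 + (-10108 + 10925/4 - 625/4) = 79254 - 7533 = 71721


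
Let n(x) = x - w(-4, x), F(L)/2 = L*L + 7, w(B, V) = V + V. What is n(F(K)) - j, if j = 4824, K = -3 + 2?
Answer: -4840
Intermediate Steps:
K = -1
w(B, V) = 2*V
F(L) = 14 + 2*L**2 (F(L) = 2*(L*L + 7) = 2*(L**2 + 7) = 2*(7 + L**2) = 14 + 2*L**2)
n(x) = -x (n(x) = x - 2*x = -x)
n(F(K)) - j = -(14 + 2*(-1)**2) - 1*4824 = -(14 + 2*1) - 4824 = -(14 + 2) - 4824 = -1*16 - 4824 = -16 - 4824 = -4840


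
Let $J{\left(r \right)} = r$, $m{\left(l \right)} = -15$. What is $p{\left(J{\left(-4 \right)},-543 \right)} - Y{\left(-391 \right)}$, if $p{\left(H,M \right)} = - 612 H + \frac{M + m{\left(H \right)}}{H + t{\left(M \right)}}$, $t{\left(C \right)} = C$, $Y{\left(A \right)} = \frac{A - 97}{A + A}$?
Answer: $\frac{523655606}{213877} \approx 2448.4$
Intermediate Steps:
$Y{\left(A \right)} = \frac{-97 + A}{2 A}$
$p{\left(H,M \right)} = - 612 H + \frac{-15 + M}{H + M}$ ($p{\left(H,M \right)} = - 612 H + \frac{M - 15}{H + M} = - 612 H + \frac{-15 + M}{H + M}$)
$p{\left(J{\left(-4 \right)},-543 \right)} - Y{\left(-391 \right)} = \frac{-15 - 543 - 612 \left(-4\right)^{2} - \left(-2448\right) \left(-543\right)}{-4 - 543} - \frac{-97 - 391}{2 \left(-391\right)} = \frac{-15 - 543 - 9792 - 1329264}{-547} - \frac{1}{2} \left(- \frac{1}{391}\right) \left(-488\right) = - \frac{-15 - 543 - 9792 - 1329264}{547} - \frac{244}{391} = \left(- \frac{1}{547}\right) \left(-1339614\right) - \frac{244}{391} = \frac{1339614}{547} - \frac{244}{391} = \frac{523655606}{213877}$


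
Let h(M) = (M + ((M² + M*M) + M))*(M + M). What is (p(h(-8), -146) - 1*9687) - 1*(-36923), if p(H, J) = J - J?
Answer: 27236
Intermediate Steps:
h(M) = 2*M*(2*M + 2*M²) (h(M) = (M + ((M² + M²) + M))*(2*M) = (M + (2*M² + M))*(2*M) = (M + (M + 2*M²))*(2*M) = (2*M + 2*M²)*(2*M) = 2*M*(2*M + 2*M²))
p(H, J) = 0
(p(h(-8), -146) - 1*9687) - 1*(-36923) = (0 - 1*9687) - 1*(-36923) = (0 - 9687) + 36923 = -9687 + 36923 = 27236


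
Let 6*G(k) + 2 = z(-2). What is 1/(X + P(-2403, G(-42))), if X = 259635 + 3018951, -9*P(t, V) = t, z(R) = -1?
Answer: 1/3278853 ≈ 3.0498e-7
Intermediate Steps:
G(k) = -1/2 (G(k) = -1/3 + (1/6)*(-1) = -1/3 - 1/6 = -1/2)
P(t, V) = -t/9
X = 3278586
1/(X + P(-2403, G(-42))) = 1/(3278586 - 1/9*(-2403)) = 1/(3278586 + 267) = 1/3278853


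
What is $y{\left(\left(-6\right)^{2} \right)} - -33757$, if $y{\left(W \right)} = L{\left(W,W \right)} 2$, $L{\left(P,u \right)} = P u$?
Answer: $36349$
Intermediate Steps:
$y{\left(W \right)} = 2 W^{2}$ ($y{\left(W \right)} = W W 2 = W^{2} \cdot 2 = 2 W^{2}$)
$y{\left(\left(-6\right)^{2} \right)} - -33757 = 2 \left(\left(-6\right)^{2}\right)^{2} - -33757 = 2 \cdot 36^{2} + 33757 = 2 \cdot 1296 + 33757 = 2592 + 33757 = 36349$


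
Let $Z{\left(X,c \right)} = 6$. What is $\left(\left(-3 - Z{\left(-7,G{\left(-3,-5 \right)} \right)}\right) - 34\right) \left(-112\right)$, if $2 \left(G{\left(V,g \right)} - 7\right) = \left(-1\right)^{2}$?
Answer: $4816$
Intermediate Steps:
$G{\left(V,g \right)} = \frac{15}{2}$ ($G{\left(V,g \right)} = 7 + \frac{\left(-1\right)^{2}}{2} = 7 + \frac{1}{2} \cdot 1 = 7 + \frac{1}{2} = \frac{15}{2}$)
$\left(\left(-3 - Z{\left(-7,G{\left(-3,-5 \right)} \right)}\right) - 34\right) \left(-112\right) = \left(\left(-3 - 6\right) - 34\right) \left(-112\right) = \left(-9 - 34\right) \left(-112\right) = \left(-43\right) \left(-112\right) = 4816$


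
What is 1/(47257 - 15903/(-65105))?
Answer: 65105/3076682888 ≈ 2.1161e-5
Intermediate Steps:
1/(47257 - 15903/(-65105)) = 1/(47257 - 15903*(-1/65105)) = 1/(47257 + 15903/65105) = 1/(3076682888/65105) = 65105/3076682888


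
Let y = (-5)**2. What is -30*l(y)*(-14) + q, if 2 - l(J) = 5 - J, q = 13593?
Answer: 22833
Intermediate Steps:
y = 25
l(J) = -3 + J (l(J) = 2 - (5 - J) = 2 + (-5 + J) = -3 + J)
-30*l(y)*(-14) + q = -30*(-3 + 25)*(-14) + 13593 = -30*22*(-14) + 13593 = -660*(-14) + 13593 = 9240 + 13593 = 22833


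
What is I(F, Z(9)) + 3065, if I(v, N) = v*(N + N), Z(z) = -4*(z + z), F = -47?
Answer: 9833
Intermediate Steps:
Z(z) = -8*z
I(v, N) = 2*N*v (I(v, N) = v*(2*N) = 2*N*v)
I(F, Z(9)) + 3065 = 2*(-8*9)*(-47) + 3065 = 2*(-72)*(-47) + 3065 = 6768 + 3065 = 9833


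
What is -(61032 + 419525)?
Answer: -480557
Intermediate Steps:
-(61032 + 419525) = -1*480557 = -480557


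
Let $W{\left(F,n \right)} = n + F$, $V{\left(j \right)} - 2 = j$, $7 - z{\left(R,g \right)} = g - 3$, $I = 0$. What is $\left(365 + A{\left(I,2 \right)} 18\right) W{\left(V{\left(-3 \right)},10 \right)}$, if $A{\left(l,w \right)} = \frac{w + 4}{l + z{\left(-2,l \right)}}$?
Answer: $\frac{16911}{5} \approx 3382.2$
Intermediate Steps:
$z{\left(R,g \right)} = 10 - g$ ($z{\left(R,g \right)} = 7 - \left(g - 3\right) = 7 - \left(-3 + g\right) = 10 - g$)
$V{\left(j \right)} = 2 + j$
$W{\left(F,n \right)} = F + n$
$A{\left(l,w \right)} = \frac{2}{5} + \frac{w}{10}$ ($A{\left(l,w \right)} = \frac{w + 4}{l - \left(-10 + l\right)} = \frac{4 + w}{10} = \left(4 + w\right) \frac{1}{10} = \frac{2}{5} + \frac{w}{10}$)
$\left(365 + A{\left(I,2 \right)} 18\right) W{\left(V{\left(-3 \right)},10 \right)} = \left(365 + \left(\frac{2}{5} + \frac{1}{10} \cdot 2\right) 18\right) \left(\left(2 - 3\right) + 10\right) = \left(365 + \left(\frac{2}{5} + \frac{1}{5}\right) 18\right) \left(-1 + 10\right) = \left(365 + \frac{3}{5} \cdot 18\right) 9 = \left(365 + \frac{54}{5}\right) 9 = \frac{1879}{5} \cdot 9 = \frac{16911}{5}$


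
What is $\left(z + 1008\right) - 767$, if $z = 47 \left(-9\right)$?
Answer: $-182$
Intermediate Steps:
$z = -423$
$\left(z + 1008\right) - 767 = \left(-423 + 1008\right) - 767 = 585 - 767 = -182$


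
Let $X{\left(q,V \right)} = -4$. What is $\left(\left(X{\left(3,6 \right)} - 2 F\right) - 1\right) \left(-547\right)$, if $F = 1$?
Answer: $3829$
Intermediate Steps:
$\left(\left(X{\left(3,6 \right)} - 2 F\right) - 1\right) \left(-547\right) = \left(\left(-4 - 2\right) - 1\right) \left(-547\right) = \left(-6 - 1\right) \left(-547\right) = \left(-7\right) \left(-547\right) = 3829$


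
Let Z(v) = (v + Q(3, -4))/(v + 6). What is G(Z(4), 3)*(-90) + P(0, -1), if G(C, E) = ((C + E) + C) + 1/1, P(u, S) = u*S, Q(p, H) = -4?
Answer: -360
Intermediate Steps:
Z(v) = (-4 + v)/(6 + v) (Z(v) = (v - 4)/(v + 6) = (-4 + v)/(6 + v))
P(u, S) = S*u
G(C, E) = 1 + E + 2*C (G(C, E) = (E + 2*C) + 1 = 1 + E + 2*C)
G(Z(4), 3)*(-90) + P(0, -1) = (1 + 3 + 2*((-4 + 4)/(6 + 4)))*(-90) - 1*0 = (1 + 3 + 2*(0/10))*(-90) + 0 = (1 + 3 + 2*((⅒)*0))*(-90) + 0 = (1 + 3 + 2*0)*(-90) + 0 = (1 + 3 + 0)*(-90) + 0 = 4*(-90) + 0 = -360 + 0 = -360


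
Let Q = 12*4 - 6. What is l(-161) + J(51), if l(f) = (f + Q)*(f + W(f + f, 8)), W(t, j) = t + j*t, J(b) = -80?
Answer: 363941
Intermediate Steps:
Q = 42 (Q = 48 - 6 = 42)
l(f) = 19*f*(42 + f) (l(f) = (f + 42)*(f + (f + f)*(1 + 8)) = (42 + f)*(f + (2*f)*9) = (42 + f)*(f + 18*f) = (42 + f)*(19*f) = 19*f*(42 + f))
l(-161) + J(51) = 19*(-161)*(42 - 161) - 80 = 19*(-161)*(-119) - 80 = 364021 - 80 = 363941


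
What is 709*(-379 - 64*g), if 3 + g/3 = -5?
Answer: 820313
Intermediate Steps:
g = -24 (g = -9 + 3*(-5) = -9 - 15 = -24)
709*(-379 - 64*g) = 709*(-379 - 64*(-24)) = 709*(-379 + 1536) = 709*1157 = 820313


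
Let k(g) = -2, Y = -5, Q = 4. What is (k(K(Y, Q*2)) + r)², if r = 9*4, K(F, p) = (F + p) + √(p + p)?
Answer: 1156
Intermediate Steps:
K(F, p) = F + p + √2*√p (K(F, p) = (F + p) + √(2*p) = (F + p) + √2*√p = F + p + √2*√p)
r = 36
(k(K(Y, Q*2)) + r)² = (-2 + 36)² = 34² = 1156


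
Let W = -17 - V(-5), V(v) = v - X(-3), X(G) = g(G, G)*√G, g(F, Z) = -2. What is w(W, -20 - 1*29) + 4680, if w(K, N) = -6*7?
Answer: 4638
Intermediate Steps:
X(G) = -2*√G
V(v) = v + 2*I*√3 (V(v) = v - (-2)*√(-3) = v - (-2)*I*√3 = v + 2*I*√3)
W = -12 - 2*I*√3 (W = -17 - (-5 + 2*I*√3) = -17 + (5 - 2*I*√3) = -12 - 2*I*√3 ≈ -12.0 - 3.4641*I)
w(K, N) = -42
w(W, -20 - 1*29) + 4680 = -42 + 4680 = 4638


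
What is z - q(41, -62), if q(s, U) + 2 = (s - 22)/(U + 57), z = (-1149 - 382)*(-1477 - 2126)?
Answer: 27580994/5 ≈ 5.5162e+6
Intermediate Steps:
z = 5516193 (z = -1531*(-3603) = 5516193)
q(s, U) = -2 + (-22 + s)/(57 + U) (q(s, U) = -2 + (s - 22)/(U + 57) = -2 + (-22 + s)/(57 + U))
z - q(41, -62) = 5516193 - (-136 + 41 - 2*(-62))/(57 - 62) = 5516193 - (-136 + 41 + 124)/(-5) = 5516193 - (-1)*29/5 = 5516193 - 1*(-29/5) = 5516193 + 29/5 = 27580994/5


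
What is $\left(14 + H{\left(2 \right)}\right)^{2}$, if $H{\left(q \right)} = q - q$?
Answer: $196$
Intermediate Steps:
$H{\left(q \right)} = 0$
$\left(14 + H{\left(2 \right)}\right)^{2} = \left(14 + 0\right)^{2} = 14^{2} = 196$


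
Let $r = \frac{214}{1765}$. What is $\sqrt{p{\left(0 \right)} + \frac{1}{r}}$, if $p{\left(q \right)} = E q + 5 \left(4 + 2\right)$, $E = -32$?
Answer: $\frac{\sqrt{1751590}}{214} \approx 6.1845$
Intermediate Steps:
$r = \frac{214}{1765}$ ($r = 214 \cdot \frac{1}{1765} = \frac{214}{1765} \approx 0.12125$)
$p{\left(q \right)} = 30 - 32 q$ ($p{\left(q \right)} = - 32 q + 5 \left(4 + 2\right) = - 32 q + 5 \cdot 6 = - 32 q + 30 = 30 - 32 q$)
$\sqrt{p{\left(0 \right)} + \frac{1}{r}} = \sqrt{\left(30 - 0\right) + \frac{1}{\frac{214}{1765}}} = \sqrt{\left(30 + 0\right) + \frac{1765}{214}} = \sqrt{30 + \frac{1765}{214}} = \sqrt{\frac{8185}{214}} = \frac{\sqrt{1751590}}{214}$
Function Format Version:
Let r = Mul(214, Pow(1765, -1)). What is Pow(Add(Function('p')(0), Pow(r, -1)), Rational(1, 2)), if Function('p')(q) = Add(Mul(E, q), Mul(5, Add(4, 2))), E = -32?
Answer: Mul(Rational(1, 214), Pow(1751590, Rational(1, 2))) ≈ 6.1845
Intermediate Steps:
r = Rational(214, 1765) (r = Mul(214, Rational(1, 1765)) = Rational(214, 1765) ≈ 0.12125)
Function('p')(q) = Add(30, Mul(-32, q)) (Function('p')(q) = Add(Mul(-32, q), Mul(5, Add(4, 2))) = Add(Mul(-32, q), Mul(5, 6)) = Add(Mul(-32, q), 30) = Add(30, Mul(-32, q)))
Pow(Add(Function('p')(0), Pow(r, -1)), Rational(1, 2)) = Pow(Add(Add(30, Mul(-32, 0)), Pow(Rational(214, 1765), -1)), Rational(1, 2)) = Pow(Add(Add(30, 0), Rational(1765, 214)), Rational(1, 2)) = Pow(Add(30, Rational(1765, 214)), Rational(1, 2)) = Pow(Rational(8185, 214), Rational(1, 2)) = Mul(Rational(1, 214), Pow(1751590, Rational(1, 2)))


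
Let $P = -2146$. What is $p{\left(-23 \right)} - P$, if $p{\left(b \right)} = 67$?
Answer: $2213$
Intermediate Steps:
$p{\left(-23 \right)} - P = 67 - -2146 = 67 + 2146 = 2213$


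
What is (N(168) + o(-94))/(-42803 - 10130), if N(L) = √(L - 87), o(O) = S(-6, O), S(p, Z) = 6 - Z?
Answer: -109/52933 ≈ -0.0020592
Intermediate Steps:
o(O) = 6 - O
N(L) = √(-87 + L)
(N(168) + o(-94))/(-42803 - 10130) = (√(-87 + 168) + (6 - 1*(-94)))/(-42803 - 10130) = (√81 + (6 + 94))/(-52933) = (9 + 100)*(-1/52933) = 109*(-1/52933) = -109/52933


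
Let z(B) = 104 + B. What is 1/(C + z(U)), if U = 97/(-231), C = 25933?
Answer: 231/6014450 ≈ 3.8408e-5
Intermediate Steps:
U = -97/231 (U = 97*(-1/231) = -97/231 ≈ -0.41991)
1/(C + z(U)) = 1/(25933 + (104 - 97/231)) = 1/(25933 + 23927/231) = 1/(6014450/231) = 231/6014450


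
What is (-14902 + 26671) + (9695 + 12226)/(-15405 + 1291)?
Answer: 166085745/14114 ≈ 11767.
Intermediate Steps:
(-14902 + 26671) + (9695 + 12226)/(-15405 + 1291) = 11769 + 21921/(-14114) = 11769 + 21921*(-1/14114) = 11769 - 21921/14114 = 166085745/14114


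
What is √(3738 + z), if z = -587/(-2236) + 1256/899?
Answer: √3777766113898101/1005082 ≈ 61.153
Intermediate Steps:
z = 3336129/2010164 (z = -587*(-1/2236) + 1256*(1/899) = 587/2236 + 1256/899 = 3336129/2010164 ≈ 1.6596)
√(3738 + z) = √(3738 + 3336129/2010164) = √(7517329161/2010164) = √3777766113898101/1005082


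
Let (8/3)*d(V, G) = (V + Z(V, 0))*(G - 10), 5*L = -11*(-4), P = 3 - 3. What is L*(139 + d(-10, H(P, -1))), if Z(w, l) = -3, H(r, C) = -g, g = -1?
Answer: 16093/10 ≈ 1609.3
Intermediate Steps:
P = 0
L = 44/5 (L = (-11*(-4))/5 = (⅕)*44 = 44/5 ≈ 8.8000)
H(r, C) = 1 (H(r, C) = -1*(-1) = 1)
d(V, G) = 3*(-10 + G)*(-3 + V)/8 (d(V, G) = 3*((V - 3)*(G - 10))/8 = 3*((-3 + V)*(-10 + G))/8 = 3*((-10 + G)*(-3 + V))/8 = 3*(-10 + G)*(-3 + V)/8)
L*(139 + d(-10, H(P, -1))) = 44*(139 + (45/4 - 15/4*(-10) - 9/8*1 + (3/8)*1*(-10)))/5 = 44*(139 + (45/4 + 75/2 - 9/8 - 15/4))/5 = 44*(139 + 351/8)/5 = (44/5)*(1463/8) = 16093/10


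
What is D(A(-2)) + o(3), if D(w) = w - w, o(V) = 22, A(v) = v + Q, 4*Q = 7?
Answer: 22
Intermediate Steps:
Q = 7/4 (Q = (1/4)*7 = 7/4 ≈ 1.7500)
A(v) = 7/4 + v (A(v) = v + 7/4 = 7/4 + v)
D(w) = 0
D(A(-2)) + o(3) = 0 + 22 = 22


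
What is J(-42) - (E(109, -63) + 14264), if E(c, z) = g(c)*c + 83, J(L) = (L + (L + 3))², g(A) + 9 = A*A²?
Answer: -141164966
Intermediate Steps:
g(A) = -9 + A³ (g(A) = -9 + A*A² = -9 + A³)
J(L) = (3 + 2*L)² (J(L) = (L + (3 + L))² = (3 + 2*L)²)
E(c, z) = 83 + c*(-9 + c³) (E(c, z) = (-9 + c³)*c + 83 = c*(-9 + c³) + 83 = 83 + c*(-9 + c³))
J(-42) - (E(109, -63) + 14264) = (3 + 2*(-42))² - ((83 + 109*(-9 + 109³)) + 14264) = (3 - 84)² - ((83 + 109*(-9 + 1295029)) + 14264) = (-81)² - ((83 + 109*1295020) + 14264) = 6561 - ((83 + 141157180) + 14264) = 6561 - (141157263 + 14264) = 6561 - 1*141171527 = 6561 - 141171527 = -141164966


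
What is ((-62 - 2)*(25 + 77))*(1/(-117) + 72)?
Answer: -18328448/39 ≈ -4.6996e+5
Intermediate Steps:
((-62 - 2)*(25 + 77))*(1/(-117) + 72) = (-64*102)*(-1/117 + 72) = -6528*8423/117 = -18328448/39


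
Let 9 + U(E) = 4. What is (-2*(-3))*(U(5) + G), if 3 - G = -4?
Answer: 12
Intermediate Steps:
G = 7 (G = 3 - 1*(-4) = 3 + 4 = 7)
U(E) = -5 (U(E) = -9 + 4 = -5)
(-2*(-3))*(U(5) + G) = (-2*(-3))*(-5 + 7) = 6*2 = 12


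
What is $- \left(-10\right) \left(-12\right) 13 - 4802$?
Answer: $-6362$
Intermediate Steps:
$- \left(-10\right) \left(-12\right) 13 - 4802 = - 120 \cdot 13 - 4802 = \left(-1\right) 1560 - 4802 = -1560 - 4802 = -6362$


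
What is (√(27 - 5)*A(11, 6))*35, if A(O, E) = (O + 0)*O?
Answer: 4235*√22 ≈ 19864.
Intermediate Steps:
A(O, E) = O² (A(O, E) = O*O = O²)
(√(27 - 5)*A(11, 6))*35 = (√(27 - 5)*11²)*35 = (√22*121)*35 = (121*√22)*35 = 4235*√22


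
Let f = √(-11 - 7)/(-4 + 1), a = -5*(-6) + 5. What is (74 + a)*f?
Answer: -109*I*√2 ≈ -154.15*I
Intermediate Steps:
a = 35 (a = 30 + 5 = 35)
f = -I*√2 (f = √(-18)/(-3) = (3*I*√2)*(-⅓) = -I*√2 ≈ -1.4142*I)
(74 + a)*f = (74 + 35)*(-I*√2) = 109*(-I*√2) = -109*I*√2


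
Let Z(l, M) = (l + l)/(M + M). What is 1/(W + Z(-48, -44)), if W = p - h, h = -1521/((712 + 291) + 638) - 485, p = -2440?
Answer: -6017/11751094 ≈ -0.00051204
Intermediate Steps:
Z(l, M) = l/M (Z(l, M) = (2*l)/((2*M)) = (2*l)*(1/(2*M)) = l/M)
h = -265802/547 (h = -1521/(1003 + 638) - 485 = -1521/1641 - 485 = -1521*1/1641 - 485 = -507/547 - 485 = -265802/547 ≈ -485.93)
W = -1068878/547 (W = -2440 - 1*(-265802/547) = -2440 + 265802/547 = -1068878/547 ≈ -1954.1)
1/(W + Z(-48, -44)) = 1/(-1068878/547 - 48/(-44)) = 1/(-1068878/547 - 48*(-1/44)) = 1/(-1068878/547 + 12/11) = 1/(-11751094/6017) = -6017/11751094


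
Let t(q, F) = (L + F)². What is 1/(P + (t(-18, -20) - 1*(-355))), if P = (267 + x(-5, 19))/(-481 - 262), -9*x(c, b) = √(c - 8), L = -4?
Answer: 41614498278/38728143561649 - 6687*I*√13/38728143561649 ≈ 0.0010745 - 6.2255e-10*I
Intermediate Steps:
x(c, b) = -√(-8 + c)/9 (x(c, b) = -√(c - 8)/9 = -√(-8 + c)/9)
t(q, F) = (-4 + F)²
P = -267/743 + I*√13/6687 (P = (267 - √(-8 - 5)/9)/(-481 - 262) = (267 - I*√13/9)/(-743) = (267 - I*√13/9)*(-1/743) = -267/743 + I*√13/6687 ≈ -0.35935 + 0.00053919*I)
1/(P + (t(-18, -20) - 1*(-355))) = 1/((-267/743 + I*√13/6687) + ((-4 - 20)² - 1*(-355))) = 1/((-267/743 + I*√13/6687) + ((-24)² + 355)) = 1/((-267/743 + I*√13/6687) + (576 + 355)) = 1/((-267/743 + I*√13/6687) + 931) = 1/(691466/743 + I*√13/6687)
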